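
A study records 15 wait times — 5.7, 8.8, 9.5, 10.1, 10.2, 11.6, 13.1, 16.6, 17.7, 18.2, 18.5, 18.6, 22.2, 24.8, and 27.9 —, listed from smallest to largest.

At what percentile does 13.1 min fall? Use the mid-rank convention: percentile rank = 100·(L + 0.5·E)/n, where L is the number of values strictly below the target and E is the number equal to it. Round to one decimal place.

Count below 13.1: L = 6; count equal: E = 1; n = 15.
Percentile rank = 100·(6 + 0.5·1)/15 = 100·6.5/15 = 43.33.

43.3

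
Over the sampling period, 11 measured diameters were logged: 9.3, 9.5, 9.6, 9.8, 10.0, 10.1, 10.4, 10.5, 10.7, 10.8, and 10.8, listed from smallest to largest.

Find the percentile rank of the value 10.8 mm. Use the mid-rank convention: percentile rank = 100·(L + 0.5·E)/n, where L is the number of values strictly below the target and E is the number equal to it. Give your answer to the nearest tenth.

90.9

Count below 10.8: L = 9; count equal: E = 2; n = 11.
Percentile rank = 100·(9 + 0.5·2)/11 = 100·10/11 = 90.91.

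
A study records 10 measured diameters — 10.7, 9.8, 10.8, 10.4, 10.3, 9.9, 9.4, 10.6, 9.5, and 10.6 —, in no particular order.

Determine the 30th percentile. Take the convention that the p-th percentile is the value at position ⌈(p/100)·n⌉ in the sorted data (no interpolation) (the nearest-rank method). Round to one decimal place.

9.8

Sorted: 9.4, 9.5, 9.8, 9.9, 10.3, 10.4, 10.6, 10.6, 10.7, 10.8.
n = 10.
Position = ⌈30/100 · 10⌉ = ⌈3⌉ = 3.
The value at rank 3 is 9.8.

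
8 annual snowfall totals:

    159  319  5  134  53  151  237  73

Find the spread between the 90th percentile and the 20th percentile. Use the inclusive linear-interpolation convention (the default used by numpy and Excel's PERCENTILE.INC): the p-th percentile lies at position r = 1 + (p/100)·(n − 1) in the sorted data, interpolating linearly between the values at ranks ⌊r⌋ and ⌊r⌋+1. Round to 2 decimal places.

200.60

Sorted: 5, 53, 73, 134, 151, 159, 237, 319.
n = 8.
P20: r = 2.4; ranks 2–3 are 53, 73; interpolating gives 61.
P90: r = 7.3; ranks 7–8 are 237, 319; interpolating gives 261.6.
Difference: 261.6 − 61 = 200.6.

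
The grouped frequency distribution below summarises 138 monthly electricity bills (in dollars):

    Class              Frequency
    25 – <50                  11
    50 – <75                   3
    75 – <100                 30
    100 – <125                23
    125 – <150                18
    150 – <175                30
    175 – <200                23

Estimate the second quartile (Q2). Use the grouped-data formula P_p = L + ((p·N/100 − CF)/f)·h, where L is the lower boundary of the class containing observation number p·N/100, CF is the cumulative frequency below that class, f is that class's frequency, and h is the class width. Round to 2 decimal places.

127.78

N = 138; target position k = 50/100 · 138 = 69.
Cumulative frequencies: 11, 14, 44, 67, 85, 115, 138.
Observation 69 falls in the class 125 – <150.
L = 125, CF = 67, f = 18, h = 25.
P50 = 125 + ((69 − 67)/18)·25 = 125 + 2.77778 = 127.778.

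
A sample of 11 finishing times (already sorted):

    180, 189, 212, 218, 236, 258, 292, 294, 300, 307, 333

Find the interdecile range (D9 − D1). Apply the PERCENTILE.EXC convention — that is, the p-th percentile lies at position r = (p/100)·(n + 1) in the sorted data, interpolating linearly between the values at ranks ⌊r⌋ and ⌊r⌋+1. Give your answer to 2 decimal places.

n = 11.
P10: r = 1.2; ranks 1–2 are 180, 189; interpolating gives 181.8.
P90: r = 10.8; ranks 10–11 are 307, 333; interpolating gives 327.8.
Difference: 327.8 − 181.8 = 146.

146.00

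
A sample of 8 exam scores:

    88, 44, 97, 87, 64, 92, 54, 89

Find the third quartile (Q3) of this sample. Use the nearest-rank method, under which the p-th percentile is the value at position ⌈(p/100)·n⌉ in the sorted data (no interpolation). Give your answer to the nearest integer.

89

Sorted: 44, 54, 64, 87, 88, 89, 92, 97.
n = 8.
Position = ⌈75/100 · 8⌉ = ⌈6⌉ = 6.
The value at rank 6 is 89.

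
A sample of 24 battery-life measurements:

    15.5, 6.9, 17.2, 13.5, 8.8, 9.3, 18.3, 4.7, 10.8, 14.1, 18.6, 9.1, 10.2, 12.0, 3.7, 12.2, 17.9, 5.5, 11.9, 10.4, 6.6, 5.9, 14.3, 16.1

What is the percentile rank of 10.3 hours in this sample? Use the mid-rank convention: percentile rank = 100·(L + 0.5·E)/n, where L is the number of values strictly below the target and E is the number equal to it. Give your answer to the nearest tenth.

41.7

Sorted: 3.7, 4.7, 5.5, 5.9, 6.6, 6.9, 8.8, 9.1, 9.3, 10.2, 10.4, 10.8, 11.9, 12.0, 12.2, 13.5, 14.1, 14.3, 15.5, 16.1, 17.2, 17.9, 18.3, 18.6.
Count below 10.3: L = 10; count equal: E = 0; n = 24.
Percentile rank = 100·(10 + 0.5·0)/24 = 100·10/24 = 41.67.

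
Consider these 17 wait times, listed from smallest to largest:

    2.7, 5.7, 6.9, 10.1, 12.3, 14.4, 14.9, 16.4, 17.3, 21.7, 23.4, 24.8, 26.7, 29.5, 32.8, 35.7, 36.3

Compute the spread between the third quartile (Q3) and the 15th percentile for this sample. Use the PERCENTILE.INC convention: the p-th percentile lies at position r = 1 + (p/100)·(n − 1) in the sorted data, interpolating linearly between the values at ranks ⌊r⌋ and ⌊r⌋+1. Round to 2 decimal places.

18.52

n = 17.
P15: r = 3.4; ranks 3–4 are 6.9, 10.1; interpolating gives 8.18.
P75: r = 13 (integer) → 26.7.
Difference: 26.7 − 8.18 = 18.52.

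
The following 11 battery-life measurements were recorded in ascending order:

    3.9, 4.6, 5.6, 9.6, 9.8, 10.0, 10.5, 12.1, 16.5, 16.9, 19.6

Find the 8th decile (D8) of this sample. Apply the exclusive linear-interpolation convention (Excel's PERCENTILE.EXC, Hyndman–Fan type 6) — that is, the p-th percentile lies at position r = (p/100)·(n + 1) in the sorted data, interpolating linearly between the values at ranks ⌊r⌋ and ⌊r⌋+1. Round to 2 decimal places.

n = 11.
r = (80/100)·(11 + 1) = 9.6.
Rank 9 is 16.5 and rank 10 is 16.9.
Interpolate: 16.5 + 0.6·(16.9 − 16.5) = 16.5 + 0.6·0.4 = 16.74.

16.74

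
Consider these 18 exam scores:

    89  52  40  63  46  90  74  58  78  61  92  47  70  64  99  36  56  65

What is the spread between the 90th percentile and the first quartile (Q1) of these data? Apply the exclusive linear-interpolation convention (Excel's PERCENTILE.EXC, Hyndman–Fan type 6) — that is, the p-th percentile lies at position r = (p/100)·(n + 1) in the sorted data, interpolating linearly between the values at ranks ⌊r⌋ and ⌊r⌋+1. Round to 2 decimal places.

41.95

Sorted: 36, 40, 46, 47, 52, 56, 58, 61, 63, 64, 65, 70, 74, 78, 89, 90, 92, 99.
n = 18.
P25: r = 4.75; ranks 4–5 are 47, 52; interpolating gives 50.75.
P90: r = 17.1; ranks 17–18 are 92, 99; interpolating gives 92.7.
Difference: 92.7 − 50.75 = 41.95.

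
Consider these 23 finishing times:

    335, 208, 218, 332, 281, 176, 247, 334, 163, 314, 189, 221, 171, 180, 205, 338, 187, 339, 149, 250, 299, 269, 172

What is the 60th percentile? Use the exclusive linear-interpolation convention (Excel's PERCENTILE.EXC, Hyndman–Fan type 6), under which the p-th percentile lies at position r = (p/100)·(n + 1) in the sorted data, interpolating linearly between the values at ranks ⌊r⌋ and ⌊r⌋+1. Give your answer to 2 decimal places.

257.60

Sorted: 149, 163, 171, 172, 176, 180, 187, 189, 205, 208, 218, 221, 247, 250, 269, 281, 299, 314, 332, 334, 335, 338, 339.
n = 23.
r = (60/100)·(23 + 1) = 14.4.
Rank 14 is 250 and rank 15 is 269.
Interpolate: 250 + 0.4·(269 − 250) = 250 + 0.4·19 = 257.6.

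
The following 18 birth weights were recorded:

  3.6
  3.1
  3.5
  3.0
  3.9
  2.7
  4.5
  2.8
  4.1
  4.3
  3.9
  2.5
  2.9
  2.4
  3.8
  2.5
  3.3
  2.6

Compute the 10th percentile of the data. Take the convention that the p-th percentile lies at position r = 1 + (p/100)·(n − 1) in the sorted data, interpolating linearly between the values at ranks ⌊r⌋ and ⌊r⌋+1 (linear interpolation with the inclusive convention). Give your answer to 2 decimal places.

Sorted: 2.4, 2.5, 2.5, 2.6, 2.7, 2.8, 2.9, 3.0, 3.1, 3.3, 3.5, 3.6, 3.8, 3.9, 3.9, 4.1, 4.3, 4.5.
n = 18.
r = 1 + (10/100)·(18 − 1) = 1 + 1.7 = 2.7.
Rank 2 is 2.5 and rank 3 is 2.5.
Interpolate: 2.5 + 0.7·(2.5 − 2.5) = 2.5 + 0.7·0 = 2.5.

2.50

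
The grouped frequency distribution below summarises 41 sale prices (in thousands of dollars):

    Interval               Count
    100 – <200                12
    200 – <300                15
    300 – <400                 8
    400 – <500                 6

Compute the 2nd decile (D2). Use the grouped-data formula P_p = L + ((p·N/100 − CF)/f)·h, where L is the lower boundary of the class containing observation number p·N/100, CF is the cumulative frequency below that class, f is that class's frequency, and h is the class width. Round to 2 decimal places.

N = 41; target position k = 20/100 · 41 = 8.2.
Cumulative frequencies: 12, 27, 35, 41.
Observation 8.2 falls in the class 100 – <200.
L = 100, CF = 0, f = 12, h = 100.
P20 = 100 + ((8.2 − 0)/12)·100 = 100 + 68.3333 = 168.333.

168.33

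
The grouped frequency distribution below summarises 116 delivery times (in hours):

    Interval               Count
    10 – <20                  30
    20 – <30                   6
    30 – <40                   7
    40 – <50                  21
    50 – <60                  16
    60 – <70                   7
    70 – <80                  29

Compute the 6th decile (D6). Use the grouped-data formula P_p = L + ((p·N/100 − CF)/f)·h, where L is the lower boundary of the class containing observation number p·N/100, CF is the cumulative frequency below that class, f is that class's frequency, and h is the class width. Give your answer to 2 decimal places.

53.50

N = 116; target position k = 60/100 · 116 = 69.6.
Cumulative frequencies: 30, 36, 43, 64, 80, 87, 116.
Observation 69.6 falls in the class 50 – <60.
L = 50, CF = 64, f = 16, h = 10.
P60 = 50 + ((69.6 − 64)/16)·10 = 50 + 3.5 = 53.5.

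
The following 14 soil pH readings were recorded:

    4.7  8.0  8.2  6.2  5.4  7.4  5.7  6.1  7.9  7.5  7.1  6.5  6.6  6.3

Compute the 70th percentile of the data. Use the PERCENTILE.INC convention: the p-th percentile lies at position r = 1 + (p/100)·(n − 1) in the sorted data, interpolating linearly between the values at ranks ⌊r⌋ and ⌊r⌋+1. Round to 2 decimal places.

Sorted: 4.7, 5.4, 5.7, 6.1, 6.2, 6.3, 6.5, 6.6, 7.1, 7.4, 7.5, 7.9, 8.0, 8.2.
n = 14.
r = 1 + (70/100)·(14 − 1) = 1 + 9.1 = 10.1.
Rank 10 is 7.4 and rank 11 is 7.5.
Interpolate: 7.4 + 0.1·(7.5 − 7.4) = 7.4 + 0.1·0.1 = 7.41.

7.41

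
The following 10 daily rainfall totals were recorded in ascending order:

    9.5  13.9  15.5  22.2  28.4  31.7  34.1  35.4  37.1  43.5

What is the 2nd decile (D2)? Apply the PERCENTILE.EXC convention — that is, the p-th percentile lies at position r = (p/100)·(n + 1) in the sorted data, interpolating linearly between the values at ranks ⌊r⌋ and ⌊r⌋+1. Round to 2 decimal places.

14.22

n = 10.
r = (20/100)·(10 + 1) = 2.2.
Rank 2 is 13.9 and rank 3 is 15.5.
Interpolate: 13.9 + 0.2·(15.5 − 13.9) = 13.9 + 0.2·1.6 = 14.22.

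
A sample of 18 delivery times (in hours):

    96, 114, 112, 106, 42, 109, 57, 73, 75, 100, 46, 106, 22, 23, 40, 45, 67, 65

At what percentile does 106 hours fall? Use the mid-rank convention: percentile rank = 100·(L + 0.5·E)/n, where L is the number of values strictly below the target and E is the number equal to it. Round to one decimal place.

77.8

Sorted: 22, 23, 40, 42, 45, 46, 57, 65, 67, 73, 75, 96, 100, 106, 106, 109, 112, 114.
Count below 106: L = 13; count equal: E = 2; n = 18.
Percentile rank = 100·(13 + 0.5·2)/18 = 100·14/18 = 77.78.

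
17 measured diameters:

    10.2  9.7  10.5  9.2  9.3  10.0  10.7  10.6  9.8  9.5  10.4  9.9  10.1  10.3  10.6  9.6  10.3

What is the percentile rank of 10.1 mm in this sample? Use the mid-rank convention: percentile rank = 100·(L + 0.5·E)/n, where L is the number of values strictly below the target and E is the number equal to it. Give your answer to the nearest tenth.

50.0

Sorted: 9.2, 9.3, 9.5, 9.6, 9.7, 9.8, 9.9, 10.0, 10.1, 10.2, 10.3, 10.3, 10.4, 10.5, 10.6, 10.6, 10.7.
Count below 10.1: L = 8; count equal: E = 1; n = 17.
Percentile rank = 100·(8 + 0.5·1)/17 = 100·8.5/17 = 50.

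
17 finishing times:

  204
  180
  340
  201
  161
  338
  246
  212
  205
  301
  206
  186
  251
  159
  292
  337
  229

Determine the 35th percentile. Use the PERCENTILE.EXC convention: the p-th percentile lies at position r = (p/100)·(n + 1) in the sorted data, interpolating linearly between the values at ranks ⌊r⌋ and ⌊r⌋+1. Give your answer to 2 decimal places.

Sorted: 159, 161, 180, 186, 201, 204, 205, 206, 212, 229, 246, 251, 292, 301, 337, 338, 340.
n = 17.
r = (35/100)·(17 + 1) = 6.3.
Rank 6 is 204 and rank 7 is 205.
Interpolate: 204 + 0.3·(205 − 204) = 204 + 0.3·1 = 204.3.

204.30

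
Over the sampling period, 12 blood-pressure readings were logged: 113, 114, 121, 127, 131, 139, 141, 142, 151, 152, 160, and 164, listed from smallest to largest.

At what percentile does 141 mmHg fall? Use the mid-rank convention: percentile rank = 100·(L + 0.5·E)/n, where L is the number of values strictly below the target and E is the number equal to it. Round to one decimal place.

Count below 141: L = 6; count equal: E = 1; n = 12.
Percentile rank = 100·(6 + 0.5·1)/12 = 100·6.5/12 = 54.17.

54.2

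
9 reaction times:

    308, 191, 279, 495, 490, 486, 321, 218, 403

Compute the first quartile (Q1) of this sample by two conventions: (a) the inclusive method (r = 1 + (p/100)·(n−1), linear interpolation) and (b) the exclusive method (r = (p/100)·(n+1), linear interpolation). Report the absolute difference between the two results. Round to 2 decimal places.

30.50

Sorted: 191, 218, 279, 308, 321, 403, 486, 490, 495.
n = 9.
(a) r = 3 → value at rank 3 = 279.
(b) r = 2.5; between ranks 2 (218) and 3 (279): 248.5.
|279 − 248.5| = 30.5.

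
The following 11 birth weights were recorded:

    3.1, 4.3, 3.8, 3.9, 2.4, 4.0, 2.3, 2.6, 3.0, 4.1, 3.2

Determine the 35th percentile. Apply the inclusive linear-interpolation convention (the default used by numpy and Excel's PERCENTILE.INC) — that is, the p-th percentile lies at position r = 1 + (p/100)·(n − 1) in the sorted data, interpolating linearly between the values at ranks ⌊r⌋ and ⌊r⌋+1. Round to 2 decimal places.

Sorted: 2.3, 2.4, 2.6, 3.0, 3.1, 3.2, 3.8, 3.9, 4.0, 4.1, 4.3.
n = 11.
r = 1 + (35/100)·(11 − 1) = 1 + 3.5 = 4.5.
Rank 4 is 3.0 and rank 5 is 3.1.
Interpolate: 3.0 + 0.5·(3.1 − 3.0) = 3.0 + 0.5·0.1 = 3.05.

3.05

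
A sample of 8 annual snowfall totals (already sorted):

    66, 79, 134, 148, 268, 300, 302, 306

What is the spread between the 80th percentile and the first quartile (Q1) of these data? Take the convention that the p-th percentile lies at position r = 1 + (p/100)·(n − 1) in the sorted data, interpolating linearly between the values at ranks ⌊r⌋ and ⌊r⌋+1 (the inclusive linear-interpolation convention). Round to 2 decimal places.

n = 8.
P25: r = 2.75; ranks 2–3 are 79, 134; interpolating gives 120.25.
P80: r = 6.6; ranks 6–7 are 300, 302; interpolating gives 301.2.
Difference: 301.2 − 120.25 = 180.95.

180.95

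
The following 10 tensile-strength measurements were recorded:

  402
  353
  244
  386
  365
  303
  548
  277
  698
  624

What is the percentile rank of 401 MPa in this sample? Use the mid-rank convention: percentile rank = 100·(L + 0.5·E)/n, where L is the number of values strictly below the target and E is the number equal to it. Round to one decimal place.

60.0

Sorted: 244, 277, 303, 353, 365, 386, 402, 548, 624, 698.
Count below 401: L = 6; count equal: E = 0; n = 10.
Percentile rank = 100·(6 + 0.5·0)/10 = 100·6/10 = 60.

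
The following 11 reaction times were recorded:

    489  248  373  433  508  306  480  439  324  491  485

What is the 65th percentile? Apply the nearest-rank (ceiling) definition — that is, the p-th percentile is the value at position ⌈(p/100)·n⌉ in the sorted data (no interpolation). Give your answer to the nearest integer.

Sorted: 248, 306, 324, 373, 433, 439, 480, 485, 489, 491, 508.
n = 11.
Position = ⌈65/100 · 11⌉ = ⌈7.15⌉ = 8.
The value at rank 8 is 485.

485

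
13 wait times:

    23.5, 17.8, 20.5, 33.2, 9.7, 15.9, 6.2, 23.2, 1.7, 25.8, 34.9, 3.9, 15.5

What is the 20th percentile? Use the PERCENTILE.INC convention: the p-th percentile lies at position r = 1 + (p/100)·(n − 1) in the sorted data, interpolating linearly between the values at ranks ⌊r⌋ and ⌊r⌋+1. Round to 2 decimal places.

7.60

Sorted: 1.7, 3.9, 6.2, 9.7, 15.5, 15.9, 17.8, 20.5, 23.2, 23.5, 25.8, 33.2, 34.9.
n = 13.
r = 1 + (20/100)·(13 − 1) = 1 + 2.4 = 3.4.
Rank 3 is 6.2 and rank 4 is 9.7.
Interpolate: 6.2 + 0.4·(9.7 − 6.2) = 6.2 + 0.4·3.5 = 7.6.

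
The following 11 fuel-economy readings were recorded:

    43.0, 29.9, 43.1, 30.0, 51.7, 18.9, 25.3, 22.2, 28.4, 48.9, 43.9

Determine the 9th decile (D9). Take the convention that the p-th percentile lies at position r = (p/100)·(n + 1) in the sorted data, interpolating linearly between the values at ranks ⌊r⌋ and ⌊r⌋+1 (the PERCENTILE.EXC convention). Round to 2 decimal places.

51.14

Sorted: 18.9, 22.2, 25.3, 28.4, 29.9, 30.0, 43.0, 43.1, 43.9, 48.9, 51.7.
n = 11.
r = (90/100)·(11 + 1) = 10.8.
Rank 10 is 48.9 and rank 11 is 51.7.
Interpolate: 48.9 + 0.8·(51.7 − 48.9) = 48.9 + 0.8·2.8 = 51.14.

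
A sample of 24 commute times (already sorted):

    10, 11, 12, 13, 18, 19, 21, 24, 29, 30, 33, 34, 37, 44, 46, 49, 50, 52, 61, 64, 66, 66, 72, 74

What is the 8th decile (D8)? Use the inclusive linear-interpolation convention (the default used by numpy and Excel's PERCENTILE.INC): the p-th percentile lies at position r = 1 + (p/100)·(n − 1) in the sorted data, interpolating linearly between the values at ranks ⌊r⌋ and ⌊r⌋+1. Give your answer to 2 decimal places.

n = 24.
r = 1 + (80/100)·(24 − 1) = 1 + 18.4 = 19.4.
Rank 19 is 61 and rank 20 is 64.
Interpolate: 61 + 0.4·(64 − 61) = 61 + 0.4·3 = 62.2.

62.20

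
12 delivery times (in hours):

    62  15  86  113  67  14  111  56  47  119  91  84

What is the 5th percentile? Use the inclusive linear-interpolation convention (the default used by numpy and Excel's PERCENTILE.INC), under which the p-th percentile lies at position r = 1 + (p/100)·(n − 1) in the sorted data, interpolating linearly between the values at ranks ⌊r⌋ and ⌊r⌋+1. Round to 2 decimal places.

Sorted: 14, 15, 47, 56, 62, 67, 84, 86, 91, 111, 113, 119.
n = 12.
r = 1 + (5/100)·(12 − 1) = 1 + 0.55 = 1.55.
Rank 1 is 14 and rank 2 is 15.
Interpolate: 14 + 0.55·(15 − 14) = 14 + 0.55·1 = 14.55.

14.55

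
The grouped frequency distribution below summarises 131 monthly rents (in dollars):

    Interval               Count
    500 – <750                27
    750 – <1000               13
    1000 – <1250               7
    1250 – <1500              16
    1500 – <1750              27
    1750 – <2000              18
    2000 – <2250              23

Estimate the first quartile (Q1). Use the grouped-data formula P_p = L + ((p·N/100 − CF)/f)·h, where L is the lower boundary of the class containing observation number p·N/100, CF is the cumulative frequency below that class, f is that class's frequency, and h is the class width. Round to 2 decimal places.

860.58

N = 131; target position k = 25/100 · 131 = 32.75.
Cumulative frequencies: 27, 40, 47, 63, 90, 108, 131.
Observation 32.75 falls in the class 750 – <1000.
L = 750, CF = 27, f = 13, h = 250.
P25 = 750 + ((32.75 − 27)/13)·250 = 750 + 110.577 = 860.577.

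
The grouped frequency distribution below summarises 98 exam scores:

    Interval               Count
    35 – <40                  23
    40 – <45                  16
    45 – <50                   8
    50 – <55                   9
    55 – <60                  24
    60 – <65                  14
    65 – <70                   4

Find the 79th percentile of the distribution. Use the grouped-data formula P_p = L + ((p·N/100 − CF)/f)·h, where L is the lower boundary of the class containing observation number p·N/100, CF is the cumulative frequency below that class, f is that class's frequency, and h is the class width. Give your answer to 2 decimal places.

59.46

N = 98; target position k = 79/100 · 98 = 77.42.
Cumulative frequencies: 23, 39, 47, 56, 80, 94, 98.
Observation 77.42 falls in the class 55 – <60.
L = 55, CF = 56, f = 24, h = 5.
P79 = 55 + ((77.42 − 56)/24)·5 = 55 + 4.4625 = 59.4625.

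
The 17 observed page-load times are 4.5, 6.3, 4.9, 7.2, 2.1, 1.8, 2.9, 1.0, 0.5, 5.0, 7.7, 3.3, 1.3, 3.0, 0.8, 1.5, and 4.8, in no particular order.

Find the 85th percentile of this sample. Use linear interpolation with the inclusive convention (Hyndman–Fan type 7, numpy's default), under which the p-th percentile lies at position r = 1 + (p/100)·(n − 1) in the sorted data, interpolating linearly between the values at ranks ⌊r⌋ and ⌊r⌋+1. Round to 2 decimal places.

Sorted: 0.5, 0.8, 1.0, 1.3, 1.5, 1.8, 2.1, 2.9, 3.0, 3.3, 4.5, 4.8, 4.9, 5.0, 6.3, 7.2, 7.7.
n = 17.
r = 1 + (85/100)·(17 − 1) = 1 + 13.6 = 14.6.
Rank 14 is 5.0 and rank 15 is 6.3.
Interpolate: 5.0 + 0.6·(6.3 − 5.0) = 5.0 + 0.6·1.3 = 5.78.

5.78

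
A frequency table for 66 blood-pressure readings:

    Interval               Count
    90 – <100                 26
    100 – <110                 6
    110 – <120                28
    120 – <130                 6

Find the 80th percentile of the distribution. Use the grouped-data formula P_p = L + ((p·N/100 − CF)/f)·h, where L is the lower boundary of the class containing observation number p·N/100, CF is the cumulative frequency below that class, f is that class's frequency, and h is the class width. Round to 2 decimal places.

117.43

N = 66; target position k = 80/100 · 66 = 52.8.
Cumulative frequencies: 26, 32, 60, 66.
Observation 52.8 falls in the class 110 – <120.
L = 110, CF = 32, f = 28, h = 10.
P80 = 110 + ((52.8 − 32)/28)·10 = 110 + 7.42857 = 117.429.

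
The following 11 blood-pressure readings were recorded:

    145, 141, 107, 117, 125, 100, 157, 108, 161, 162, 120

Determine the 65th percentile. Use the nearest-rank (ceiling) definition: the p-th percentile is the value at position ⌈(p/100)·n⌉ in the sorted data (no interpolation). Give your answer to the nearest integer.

145

Sorted: 100, 107, 108, 117, 120, 125, 141, 145, 157, 161, 162.
n = 11.
Position = ⌈65/100 · 11⌉ = ⌈7.15⌉ = 8.
The value at rank 8 is 145.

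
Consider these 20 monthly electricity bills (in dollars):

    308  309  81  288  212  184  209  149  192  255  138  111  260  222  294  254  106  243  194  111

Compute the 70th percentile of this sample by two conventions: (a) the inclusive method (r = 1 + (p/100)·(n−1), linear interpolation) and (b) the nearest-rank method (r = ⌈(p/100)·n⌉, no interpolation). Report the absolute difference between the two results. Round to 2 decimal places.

0.30

Sorted: 81, 106, 111, 111, 138, 149, 184, 192, 194, 209, 212, 222, 243, 254, 255, 260, 288, 294, 308, 309.
n = 20.
(a) r = 14.3; between ranks 14 (254) and 15 (255): 254.3.
(b) the nearest-rank method: rank 14 → 254.
|254.3 − 254| = 0.3.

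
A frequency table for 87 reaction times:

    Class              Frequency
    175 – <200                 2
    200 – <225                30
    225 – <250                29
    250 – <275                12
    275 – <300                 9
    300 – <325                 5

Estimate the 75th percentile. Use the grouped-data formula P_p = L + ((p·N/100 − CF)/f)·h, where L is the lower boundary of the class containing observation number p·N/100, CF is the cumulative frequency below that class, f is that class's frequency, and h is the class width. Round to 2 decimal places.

N = 87; target position k = 75/100 · 87 = 65.25.
Cumulative frequencies: 2, 32, 61, 73, 82, 87.
Observation 65.25 falls in the class 250 – <275.
L = 250, CF = 61, f = 12, h = 25.
P75 = 250 + ((65.25 − 61)/12)·25 = 250 + 8.85417 = 258.854.

258.85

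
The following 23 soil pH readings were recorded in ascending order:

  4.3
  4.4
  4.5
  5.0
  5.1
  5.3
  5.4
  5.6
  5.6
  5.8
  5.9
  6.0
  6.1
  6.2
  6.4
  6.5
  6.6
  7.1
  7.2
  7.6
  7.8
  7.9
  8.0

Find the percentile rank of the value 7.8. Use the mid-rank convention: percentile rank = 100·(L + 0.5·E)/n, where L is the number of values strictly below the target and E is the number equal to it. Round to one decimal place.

89.1

Count below 7.8: L = 20; count equal: E = 1; n = 23.
Percentile rank = 100·(20 + 0.5·1)/23 = 100·20.5/23 = 89.13.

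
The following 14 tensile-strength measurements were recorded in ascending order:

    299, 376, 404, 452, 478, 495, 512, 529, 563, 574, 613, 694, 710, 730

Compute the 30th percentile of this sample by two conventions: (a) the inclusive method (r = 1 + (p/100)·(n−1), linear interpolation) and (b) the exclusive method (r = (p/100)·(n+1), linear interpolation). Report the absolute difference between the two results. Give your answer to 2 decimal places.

n = 14.
(a) r = 4.9; between ranks 4 (452) and 5 (478): 475.4.
(b) r = 4.5; between ranks 4 (452) and 5 (478): 465.
|475.4 − 465| = 10.4.

10.40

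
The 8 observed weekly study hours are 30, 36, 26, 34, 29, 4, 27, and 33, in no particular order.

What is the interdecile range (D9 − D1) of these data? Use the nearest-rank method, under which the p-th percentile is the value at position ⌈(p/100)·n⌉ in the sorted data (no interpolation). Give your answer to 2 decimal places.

32.00

Sorted: 4, 26, 27, 29, 30, 33, 34, 36.
n = 8.
P10: rank ⌈10/100·8⌉ = 1 → 4.
P90: rank ⌈90/100·8⌉ = 8 → 36.
Difference: 36 − 4 = 32.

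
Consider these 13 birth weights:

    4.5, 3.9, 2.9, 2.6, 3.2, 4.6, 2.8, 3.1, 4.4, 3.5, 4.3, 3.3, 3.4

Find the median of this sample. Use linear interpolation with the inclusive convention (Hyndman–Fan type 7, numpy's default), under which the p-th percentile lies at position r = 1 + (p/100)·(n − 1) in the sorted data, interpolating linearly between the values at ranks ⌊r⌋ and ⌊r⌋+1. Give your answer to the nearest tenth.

Sorted: 2.6, 2.8, 2.9, 3.1, 3.2, 3.3, 3.4, 3.5, 3.9, 4.3, 4.4, 4.5, 4.6.
n = 13.
r = 1 + (50/100)·(13 − 1) = 1 + 6 = 7.
r is an integer, so P50 is the value at rank 7: 3.4.

3.4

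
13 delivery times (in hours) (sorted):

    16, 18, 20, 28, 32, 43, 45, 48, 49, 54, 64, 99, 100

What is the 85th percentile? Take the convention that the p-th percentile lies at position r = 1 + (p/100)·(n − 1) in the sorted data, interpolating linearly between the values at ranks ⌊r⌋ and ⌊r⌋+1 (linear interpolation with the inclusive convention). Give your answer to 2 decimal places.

71.00

n = 13.
r = 1 + (85/100)·(13 − 1) = 1 + 10.2 = 11.2.
Rank 11 is 64 and rank 12 is 99.
Interpolate: 64 + 0.2·(99 − 64) = 64 + 0.2·35 = 71.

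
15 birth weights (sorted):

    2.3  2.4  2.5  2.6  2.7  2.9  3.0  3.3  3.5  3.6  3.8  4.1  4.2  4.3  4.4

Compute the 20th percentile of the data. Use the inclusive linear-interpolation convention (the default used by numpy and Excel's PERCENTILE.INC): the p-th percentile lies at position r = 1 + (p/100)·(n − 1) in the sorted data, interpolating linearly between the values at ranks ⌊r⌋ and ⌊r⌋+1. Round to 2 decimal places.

n = 15.
r = 1 + (20/100)·(15 − 1) = 1 + 2.8 = 3.8.
Rank 3 is 2.5 and rank 4 is 2.6.
Interpolate: 2.5 + 0.8·(2.6 − 2.5) = 2.5 + 0.8·0.1 = 2.58.

2.58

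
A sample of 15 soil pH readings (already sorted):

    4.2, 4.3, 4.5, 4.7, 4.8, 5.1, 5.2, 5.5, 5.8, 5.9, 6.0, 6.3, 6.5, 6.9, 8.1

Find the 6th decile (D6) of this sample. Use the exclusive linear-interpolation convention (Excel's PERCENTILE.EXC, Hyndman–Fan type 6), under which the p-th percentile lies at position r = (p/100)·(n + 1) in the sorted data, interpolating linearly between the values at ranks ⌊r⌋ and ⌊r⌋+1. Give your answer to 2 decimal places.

n = 15.
r = (60/100)·(15 + 1) = 9.6.
Rank 9 is 5.8 and rank 10 is 5.9.
Interpolate: 5.8 + 0.6·(5.9 − 5.8) = 5.8 + 0.6·0.1 = 5.86.

5.86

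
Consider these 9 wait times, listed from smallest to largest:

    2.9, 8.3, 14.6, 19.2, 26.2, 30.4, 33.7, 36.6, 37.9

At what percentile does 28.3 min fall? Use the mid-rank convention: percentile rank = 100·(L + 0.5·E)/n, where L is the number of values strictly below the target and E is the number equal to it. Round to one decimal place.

55.6

Count below 28.3: L = 5; count equal: E = 0; n = 9.
Percentile rank = 100·(5 + 0.5·0)/9 = 100·5/9 = 55.56.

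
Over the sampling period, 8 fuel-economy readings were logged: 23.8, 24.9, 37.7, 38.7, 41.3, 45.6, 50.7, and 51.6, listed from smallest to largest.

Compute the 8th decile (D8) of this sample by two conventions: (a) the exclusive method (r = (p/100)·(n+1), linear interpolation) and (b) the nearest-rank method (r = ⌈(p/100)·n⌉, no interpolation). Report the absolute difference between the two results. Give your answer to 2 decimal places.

0.18

n = 8.
(a) r = 7.2; between ranks 7 (50.7) and 8 (51.6): 50.88.
(b) the nearest-rank method: rank 7 → 50.7.
|50.88 − 50.7| = 0.18.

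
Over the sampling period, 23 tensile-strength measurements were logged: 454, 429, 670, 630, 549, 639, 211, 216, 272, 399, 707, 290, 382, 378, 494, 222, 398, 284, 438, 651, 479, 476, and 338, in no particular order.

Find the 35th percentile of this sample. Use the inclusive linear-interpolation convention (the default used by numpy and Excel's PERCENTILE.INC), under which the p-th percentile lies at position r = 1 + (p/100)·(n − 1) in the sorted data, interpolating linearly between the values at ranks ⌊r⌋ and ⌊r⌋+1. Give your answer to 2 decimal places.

Sorted: 211, 216, 222, 272, 284, 290, 338, 378, 382, 398, 399, 429, 438, 454, 476, 479, 494, 549, 630, 639, 651, 670, 707.
n = 23.
r = 1 + (35/100)·(23 − 1) = 1 + 7.7 = 8.7.
Rank 8 is 378 and rank 9 is 382.
Interpolate: 378 + 0.7·(382 − 378) = 378 + 0.7·4 = 380.8.

380.80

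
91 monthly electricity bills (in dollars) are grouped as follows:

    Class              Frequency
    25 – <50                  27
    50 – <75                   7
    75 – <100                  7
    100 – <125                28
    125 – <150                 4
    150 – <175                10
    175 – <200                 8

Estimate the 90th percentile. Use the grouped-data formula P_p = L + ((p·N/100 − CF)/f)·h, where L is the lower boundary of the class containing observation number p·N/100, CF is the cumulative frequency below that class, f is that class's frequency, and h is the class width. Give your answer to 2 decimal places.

N = 91; target position k = 90/100 · 91 = 81.9.
Cumulative frequencies: 27, 34, 41, 69, 73, 83, 91.
Observation 81.9 falls in the class 150 – <175.
L = 150, CF = 73, f = 10, h = 25.
P90 = 150 + ((81.9 − 73)/10)·25 = 150 + 22.25 = 172.25.

172.25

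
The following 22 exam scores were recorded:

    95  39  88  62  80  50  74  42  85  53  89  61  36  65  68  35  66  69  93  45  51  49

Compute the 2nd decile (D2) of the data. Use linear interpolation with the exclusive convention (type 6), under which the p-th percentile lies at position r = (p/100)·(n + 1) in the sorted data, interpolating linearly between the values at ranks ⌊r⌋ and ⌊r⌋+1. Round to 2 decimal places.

43.80

Sorted: 35, 36, 39, 42, 45, 49, 50, 51, 53, 61, 62, 65, 66, 68, 69, 74, 80, 85, 88, 89, 93, 95.
n = 22.
r = (20/100)·(22 + 1) = 4.6.
Rank 4 is 42 and rank 5 is 45.
Interpolate: 42 + 0.6·(45 − 42) = 42 + 0.6·3 = 43.8.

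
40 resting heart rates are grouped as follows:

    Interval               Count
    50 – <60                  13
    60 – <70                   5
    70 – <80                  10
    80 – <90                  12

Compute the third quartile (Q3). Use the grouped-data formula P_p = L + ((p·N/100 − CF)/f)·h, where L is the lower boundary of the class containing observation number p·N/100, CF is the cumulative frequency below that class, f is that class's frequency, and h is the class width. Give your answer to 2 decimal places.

N = 40; target position k = 75/100 · 40 = 30.
Cumulative frequencies: 13, 18, 28, 40.
Observation 30 falls in the class 80 – <90.
L = 80, CF = 28, f = 12, h = 10.
P75 = 80 + ((30 − 28)/12)·10 = 80 + 1.66667 = 81.6667.

81.67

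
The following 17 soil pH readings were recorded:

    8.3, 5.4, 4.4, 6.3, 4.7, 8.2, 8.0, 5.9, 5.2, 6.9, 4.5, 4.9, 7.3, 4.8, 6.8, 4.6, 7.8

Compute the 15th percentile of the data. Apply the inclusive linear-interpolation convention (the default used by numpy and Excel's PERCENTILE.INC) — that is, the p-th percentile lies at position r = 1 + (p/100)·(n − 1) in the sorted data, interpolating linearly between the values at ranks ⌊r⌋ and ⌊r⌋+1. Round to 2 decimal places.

Sorted: 4.4, 4.5, 4.6, 4.7, 4.8, 4.9, 5.2, 5.4, 5.9, 6.3, 6.8, 6.9, 7.3, 7.8, 8.0, 8.2, 8.3.
n = 17.
r = 1 + (15/100)·(17 − 1) = 1 + 2.4 = 3.4.
Rank 3 is 4.6 and rank 4 is 4.7.
Interpolate: 4.6 + 0.4·(4.7 − 4.6) = 4.6 + 0.4·0.1 = 4.64.

4.64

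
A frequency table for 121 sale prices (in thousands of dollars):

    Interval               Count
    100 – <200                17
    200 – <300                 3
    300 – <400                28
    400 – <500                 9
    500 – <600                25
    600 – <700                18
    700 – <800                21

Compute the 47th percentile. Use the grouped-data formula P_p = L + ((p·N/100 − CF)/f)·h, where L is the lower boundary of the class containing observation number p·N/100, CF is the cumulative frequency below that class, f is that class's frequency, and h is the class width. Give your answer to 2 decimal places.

N = 121; target position k = 47/100 · 121 = 56.87.
Cumulative frequencies: 17, 20, 48, 57, 82, 100, 121.
Observation 56.87 falls in the class 400 – <500.
L = 400, CF = 48, f = 9, h = 100.
P47 = 400 + ((56.87 − 48)/9)·100 = 400 + 98.5556 = 498.556.

498.56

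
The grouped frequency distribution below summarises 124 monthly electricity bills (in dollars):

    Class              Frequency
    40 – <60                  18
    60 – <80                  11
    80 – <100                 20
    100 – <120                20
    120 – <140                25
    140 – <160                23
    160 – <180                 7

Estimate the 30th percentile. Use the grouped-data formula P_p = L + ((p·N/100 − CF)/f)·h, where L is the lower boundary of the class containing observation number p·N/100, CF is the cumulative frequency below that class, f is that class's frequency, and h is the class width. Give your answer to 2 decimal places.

N = 124; target position k = 30/100 · 124 = 37.2.
Cumulative frequencies: 18, 29, 49, 69, 94, 117, 124.
Observation 37.2 falls in the class 80 – <100.
L = 80, CF = 29, f = 20, h = 20.
P30 = 80 + ((37.2 − 29)/20)·20 = 80 + 8.2 = 88.2.

88.20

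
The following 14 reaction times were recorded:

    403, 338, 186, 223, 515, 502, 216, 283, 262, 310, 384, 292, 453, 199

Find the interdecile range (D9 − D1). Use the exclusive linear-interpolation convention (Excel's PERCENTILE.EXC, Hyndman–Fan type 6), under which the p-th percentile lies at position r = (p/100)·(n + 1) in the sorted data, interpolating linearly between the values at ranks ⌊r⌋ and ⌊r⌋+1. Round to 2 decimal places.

Sorted: 186, 199, 216, 223, 262, 283, 292, 310, 338, 384, 403, 453, 502, 515.
n = 14.
P10: r = 1.5; ranks 1–2 are 186, 199; interpolating gives 192.5.
P90: r = 13.5; ranks 13–14 are 502, 515; interpolating gives 508.5.
Difference: 508.5 − 192.5 = 316.

316.00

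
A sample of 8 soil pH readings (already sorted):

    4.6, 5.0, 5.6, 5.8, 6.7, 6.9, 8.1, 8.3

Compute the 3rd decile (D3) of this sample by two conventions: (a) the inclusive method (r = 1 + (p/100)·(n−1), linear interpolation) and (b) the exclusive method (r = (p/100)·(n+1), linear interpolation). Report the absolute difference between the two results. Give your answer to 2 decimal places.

n = 8.
(a) r = 3.1; between ranks 3 (5.6) and 4 (5.8): 5.62.
(b) r = 2.7; between ranks 2 (5.0) and 3 (5.6): 5.42.
|5.62 − 5.42| = 0.2.

0.20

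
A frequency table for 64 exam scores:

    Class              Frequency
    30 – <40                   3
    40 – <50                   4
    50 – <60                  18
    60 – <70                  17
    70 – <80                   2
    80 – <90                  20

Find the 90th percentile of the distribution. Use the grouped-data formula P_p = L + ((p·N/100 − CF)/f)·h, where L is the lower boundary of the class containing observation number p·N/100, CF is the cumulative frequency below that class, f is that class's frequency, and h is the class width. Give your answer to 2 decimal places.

N = 64; target position k = 90/100 · 64 = 57.6.
Cumulative frequencies: 3, 7, 25, 42, 44, 64.
Observation 57.6 falls in the class 80 – <90.
L = 80, CF = 44, f = 20, h = 10.
P90 = 80 + ((57.6 − 44)/20)·10 = 80 + 6.8 = 86.8.

86.80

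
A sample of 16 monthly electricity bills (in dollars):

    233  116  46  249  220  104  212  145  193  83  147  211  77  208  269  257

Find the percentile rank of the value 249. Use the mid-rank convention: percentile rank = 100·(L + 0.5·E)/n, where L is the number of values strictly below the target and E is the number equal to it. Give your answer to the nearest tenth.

84.4

Sorted: 46, 77, 83, 104, 116, 145, 147, 193, 208, 211, 212, 220, 233, 249, 257, 269.
Count below 249: L = 13; count equal: E = 1; n = 16.
Percentile rank = 100·(13 + 0.5·1)/16 = 100·13.5/16 = 84.38.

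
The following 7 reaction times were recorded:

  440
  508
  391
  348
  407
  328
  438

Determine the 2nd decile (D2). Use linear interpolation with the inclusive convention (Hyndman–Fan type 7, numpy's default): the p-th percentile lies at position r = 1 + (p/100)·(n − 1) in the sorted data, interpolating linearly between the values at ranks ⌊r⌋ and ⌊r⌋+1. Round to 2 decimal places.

356.60

Sorted: 328, 348, 391, 407, 438, 440, 508.
n = 7.
r = 1 + (20/100)·(7 − 1) = 1 + 1.2 = 2.2.
Rank 2 is 348 and rank 3 is 391.
Interpolate: 348 + 0.2·(391 − 348) = 348 + 0.2·43 = 356.6.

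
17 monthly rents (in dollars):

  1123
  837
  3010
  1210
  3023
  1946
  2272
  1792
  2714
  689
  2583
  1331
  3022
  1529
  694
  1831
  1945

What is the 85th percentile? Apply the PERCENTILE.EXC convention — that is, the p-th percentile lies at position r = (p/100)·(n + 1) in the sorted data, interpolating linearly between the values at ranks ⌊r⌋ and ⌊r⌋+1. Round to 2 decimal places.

3013.60

Sorted: 689, 694, 837, 1123, 1210, 1331, 1529, 1792, 1831, 1945, 1946, 2272, 2583, 2714, 3010, 3022, 3023.
n = 17.
r = (85/100)·(17 + 1) = 15.3.
Rank 15 is 3010 and rank 16 is 3022.
Interpolate: 3010 + 0.3·(3022 − 3010) = 3010 + 0.3·12 = 3013.6.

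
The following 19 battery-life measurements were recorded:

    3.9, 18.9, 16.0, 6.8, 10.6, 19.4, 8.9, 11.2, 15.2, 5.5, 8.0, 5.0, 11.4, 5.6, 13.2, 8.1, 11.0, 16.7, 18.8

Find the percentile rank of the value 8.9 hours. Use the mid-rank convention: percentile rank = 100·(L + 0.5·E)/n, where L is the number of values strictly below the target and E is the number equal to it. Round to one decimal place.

Sorted: 3.9, 5.0, 5.5, 5.6, 6.8, 8.0, 8.1, 8.9, 10.6, 11.0, 11.2, 11.4, 13.2, 15.2, 16.0, 16.7, 18.8, 18.9, 19.4.
Count below 8.9: L = 7; count equal: E = 1; n = 19.
Percentile rank = 100·(7 + 0.5·1)/19 = 100·7.5/19 = 39.47.

39.5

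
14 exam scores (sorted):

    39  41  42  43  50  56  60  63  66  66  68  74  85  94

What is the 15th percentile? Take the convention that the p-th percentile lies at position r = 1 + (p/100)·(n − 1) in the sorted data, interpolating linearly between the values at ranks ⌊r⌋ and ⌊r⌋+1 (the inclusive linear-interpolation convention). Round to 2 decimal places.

n = 14.
r = 1 + (15/100)·(14 − 1) = 1 + 1.95 = 2.95.
Rank 2 is 41 and rank 3 is 42.
Interpolate: 41 + 0.95·(42 − 41) = 41 + 0.95·1 = 41.95.

41.95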